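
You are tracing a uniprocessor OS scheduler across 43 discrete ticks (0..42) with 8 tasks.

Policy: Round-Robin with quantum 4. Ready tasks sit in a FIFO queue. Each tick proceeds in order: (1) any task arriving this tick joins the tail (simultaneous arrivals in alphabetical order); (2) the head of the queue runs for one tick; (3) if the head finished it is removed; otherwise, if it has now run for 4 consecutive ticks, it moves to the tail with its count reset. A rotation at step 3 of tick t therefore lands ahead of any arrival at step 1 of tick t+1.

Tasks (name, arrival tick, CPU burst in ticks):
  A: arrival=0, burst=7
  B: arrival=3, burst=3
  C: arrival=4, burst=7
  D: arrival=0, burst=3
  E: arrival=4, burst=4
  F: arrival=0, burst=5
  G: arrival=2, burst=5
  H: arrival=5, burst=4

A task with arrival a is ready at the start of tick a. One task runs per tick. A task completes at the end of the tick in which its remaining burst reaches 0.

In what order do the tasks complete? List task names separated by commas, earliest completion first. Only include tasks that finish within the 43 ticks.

completion order = D, B, A, E, H, F, G, C

t=0: queue=[A,D,F] q_used=0 → run A
t=1: queue=[A,D,F] q_used=1 → run A
t=2: queue=[A,D,F,G] q_used=2 → run A
t=3: queue=[A,D,F,G,B] q_used=3 → run A
t=4: queue=[D,F,G,B,A,C,E] q_used=0 → run D
t=5: queue=[D,F,G,B,A,C,E,H] q_used=1 → run D
t=6: queue=[D,F,G,B,A,C,E,H] q_used=2 → run D
t=7: queue=[F,G,B,A,C,E,H] q_used=0 → run F
t=8: queue=[F,G,B,A,C,E,H] q_used=1 → run F
t=9: queue=[F,G,B,A,C,E,H] q_used=2 → run F
t=10: queue=[F,G,B,A,C,E,H] q_used=3 → run F
t=11: queue=[G,B,A,C,E,H,F] q_used=0 → run G
t=12: queue=[G,B,A,C,E,H,F] q_used=1 → run G
t=13: queue=[G,B,A,C,E,H,F] q_used=2 → run G
t=14: queue=[G,B,A,C,E,H,F] q_used=3 → run G
t=15: queue=[B,A,C,E,H,F,G] q_used=0 → run B
t=16: queue=[B,A,C,E,H,F,G] q_used=1 → run B
t=17: queue=[B,A,C,E,H,F,G] q_used=2 → run B
t=18: queue=[A,C,E,H,F,G] q_used=0 → run A
t=19: queue=[A,C,E,H,F,G] q_used=1 → run A
t=20: queue=[A,C,E,H,F,G] q_used=2 → run A
t=21: queue=[C,E,H,F,G] q_used=0 → run C
t=22: queue=[C,E,H,F,G] q_used=1 → run C
t=23: queue=[C,E,H,F,G] q_used=2 → run C
t=24: queue=[C,E,H,F,G] q_used=3 → run C
t=25: queue=[E,H,F,G,C] q_used=0 → run E
t=26: queue=[E,H,F,G,C] q_used=1 → run E
t=27: queue=[E,H,F,G,C] q_used=2 → run E
t=28: queue=[E,H,F,G,C] q_used=3 → run E
t=29: queue=[H,F,G,C] q_used=0 → run H
t=30: queue=[H,F,G,C] q_used=1 → run H
t=31: queue=[H,F,G,C] q_used=2 → run H
t=32: queue=[H,F,G,C] q_used=3 → run H
t=33: queue=[F,G,C] q_used=0 → run F
t=34: queue=[G,C] q_used=0 → run G
t=35: queue=[C] q_used=0 → run C
t=36: queue=[C] q_used=1 → run C
t=37: queue=[C] q_used=2 → run C
t=38: (idle)
t=39: (idle)
t=40: (idle)
t=41: (idle)
t=42: (idle)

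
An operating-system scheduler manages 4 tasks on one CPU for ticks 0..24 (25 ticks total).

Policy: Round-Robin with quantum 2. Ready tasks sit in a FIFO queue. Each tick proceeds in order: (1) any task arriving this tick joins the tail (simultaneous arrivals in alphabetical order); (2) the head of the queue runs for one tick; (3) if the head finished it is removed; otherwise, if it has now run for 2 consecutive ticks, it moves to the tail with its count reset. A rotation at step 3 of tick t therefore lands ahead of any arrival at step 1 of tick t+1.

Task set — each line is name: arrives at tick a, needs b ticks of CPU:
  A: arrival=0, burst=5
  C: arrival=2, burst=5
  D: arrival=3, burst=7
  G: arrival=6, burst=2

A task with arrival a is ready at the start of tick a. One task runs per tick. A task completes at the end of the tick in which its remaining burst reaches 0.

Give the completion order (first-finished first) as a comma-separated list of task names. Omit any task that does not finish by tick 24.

completion order = A, G, C, D

t=0: queue=[A] q_used=0 → run A
t=1: queue=[A] q_used=1 → run A
t=2: queue=[A,C] q_used=0 → run A
t=3: queue=[A,C,D] q_used=1 → run A
t=4: queue=[C,D,A] q_used=0 → run C
t=5: queue=[C,D,A] q_used=1 → run C
t=6: queue=[D,A,C,G] q_used=0 → run D
t=7: queue=[D,A,C,G] q_used=1 → run D
t=8: queue=[A,C,G,D] q_used=0 → run A
t=9: queue=[C,G,D] q_used=0 → run C
t=10: queue=[C,G,D] q_used=1 → run C
t=11: queue=[G,D,C] q_used=0 → run G
t=12: queue=[G,D,C] q_used=1 → run G
t=13: queue=[D,C] q_used=0 → run D
t=14: queue=[D,C] q_used=1 → run D
t=15: queue=[C,D] q_used=0 → run C
t=16: queue=[D] q_used=0 → run D
t=17: queue=[D] q_used=1 → run D
t=18: queue=[D] q_used=0 → run D
t=19: (idle)
t=20: (idle)
t=21: (idle)
t=22: (idle)
t=23: (idle)
t=24: (idle)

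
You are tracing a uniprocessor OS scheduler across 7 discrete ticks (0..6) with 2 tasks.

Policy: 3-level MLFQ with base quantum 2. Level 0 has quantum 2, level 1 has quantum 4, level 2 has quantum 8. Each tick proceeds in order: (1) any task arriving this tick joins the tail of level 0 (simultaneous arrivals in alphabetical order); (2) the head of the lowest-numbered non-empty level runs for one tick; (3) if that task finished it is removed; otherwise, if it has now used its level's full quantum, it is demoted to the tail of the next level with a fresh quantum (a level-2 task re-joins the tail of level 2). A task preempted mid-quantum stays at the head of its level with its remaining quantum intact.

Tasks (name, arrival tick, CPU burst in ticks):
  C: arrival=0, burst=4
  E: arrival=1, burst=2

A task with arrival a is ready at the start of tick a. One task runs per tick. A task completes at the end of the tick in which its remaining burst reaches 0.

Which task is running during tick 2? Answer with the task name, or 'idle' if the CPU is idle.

t=0: L0/L1/L2 = C/-/- → run C
t=1: L0/L1/L2 = CE/-/- → run C
t=2: L0/L1/L2 = E/C/- → run E
t=3: L0/L1/L2 = E/C/- → run E
t=4: L0/L1/L2 = -/C/- → run C
t=5: L0/L1/L2 = -/C/- → run C
t=6: (idle)

running at tick 2 = E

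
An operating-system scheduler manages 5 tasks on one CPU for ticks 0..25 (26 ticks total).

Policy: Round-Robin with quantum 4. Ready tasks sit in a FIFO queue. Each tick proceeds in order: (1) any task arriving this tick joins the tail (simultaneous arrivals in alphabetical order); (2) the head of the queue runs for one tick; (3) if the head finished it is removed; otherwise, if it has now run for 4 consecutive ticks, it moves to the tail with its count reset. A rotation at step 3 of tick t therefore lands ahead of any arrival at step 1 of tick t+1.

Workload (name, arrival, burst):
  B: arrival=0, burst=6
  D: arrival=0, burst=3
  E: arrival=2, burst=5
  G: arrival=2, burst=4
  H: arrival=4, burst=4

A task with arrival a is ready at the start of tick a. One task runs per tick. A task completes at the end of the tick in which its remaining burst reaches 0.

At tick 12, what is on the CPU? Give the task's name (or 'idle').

t=0: queue=[B,D] q_used=0 → run B
t=1: queue=[B,D] q_used=1 → run B
t=2: queue=[B,D,E,G] q_used=2 → run B
t=3: queue=[B,D,E,G] q_used=3 → run B
t=4: queue=[D,E,G,B,H] q_used=0 → run D
t=5: queue=[D,E,G,B,H] q_used=1 → run D
t=6: queue=[D,E,G,B,H] q_used=2 → run D
t=7: queue=[E,G,B,H] q_used=0 → run E
t=8: queue=[E,G,B,H] q_used=1 → run E
t=9: queue=[E,G,B,H] q_used=2 → run E
t=10: queue=[E,G,B,H] q_used=3 → run E
t=11: queue=[G,B,H,E] q_used=0 → run G
t=12: queue=[G,B,H,E] q_used=1 → run G
t=13: queue=[G,B,H,E] q_used=2 → run G
t=14: queue=[G,B,H,E] q_used=3 → run G
t=15: queue=[B,H,E] q_used=0 → run B
t=16: queue=[B,H,E] q_used=1 → run B
t=17: queue=[H,E] q_used=0 → run H
t=18: queue=[H,E] q_used=1 → run H
t=19: queue=[H,E] q_used=2 → run H
t=20: queue=[H,E] q_used=3 → run H
t=21: queue=[E] q_used=0 → run E
t=22: (idle)
t=23: (idle)
t=24: (idle)
t=25: (idle)

running at tick 12 = G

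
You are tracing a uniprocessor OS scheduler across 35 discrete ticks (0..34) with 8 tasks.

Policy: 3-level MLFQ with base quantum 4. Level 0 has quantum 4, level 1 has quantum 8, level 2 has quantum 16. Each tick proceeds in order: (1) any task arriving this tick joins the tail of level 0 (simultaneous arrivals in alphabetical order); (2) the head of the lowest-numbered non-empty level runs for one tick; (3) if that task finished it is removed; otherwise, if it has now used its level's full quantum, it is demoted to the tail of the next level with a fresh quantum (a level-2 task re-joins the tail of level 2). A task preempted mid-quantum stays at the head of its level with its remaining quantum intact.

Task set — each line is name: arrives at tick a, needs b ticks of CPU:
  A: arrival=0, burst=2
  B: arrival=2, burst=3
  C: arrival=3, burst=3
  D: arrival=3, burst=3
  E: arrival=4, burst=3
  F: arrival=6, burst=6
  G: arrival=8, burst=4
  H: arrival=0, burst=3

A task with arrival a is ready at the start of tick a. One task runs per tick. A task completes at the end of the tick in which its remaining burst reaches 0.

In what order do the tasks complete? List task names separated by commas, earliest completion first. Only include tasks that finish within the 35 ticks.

completion order = A, H, B, C, D, E, G, F

t=0: L0/L1/L2 = AH/-/- → run A
t=1: L0/L1/L2 = AH/-/- → run A
t=2: L0/L1/L2 = HB/-/- → run H
t=3: L0/L1/L2 = HBCD/-/- → run H
t=4: L0/L1/L2 = HBCDE/-/- → run H
t=5: L0/L1/L2 = BCDE/-/- → run B
t=6: L0/L1/L2 = BCDEF/-/- → run B
t=7: L0/L1/L2 = BCDEF/-/- → run B
t=8: L0/L1/L2 = CDEFG/-/- → run C
t=9: L0/L1/L2 = CDEFG/-/- → run C
t=10: L0/L1/L2 = CDEFG/-/- → run C
t=11: L0/L1/L2 = DEFG/-/- → run D
t=12: L0/L1/L2 = DEFG/-/- → run D
t=13: L0/L1/L2 = DEFG/-/- → run D
t=14: L0/L1/L2 = EFG/-/- → run E
t=15: L0/L1/L2 = EFG/-/- → run E
t=16: L0/L1/L2 = EFG/-/- → run E
t=17: L0/L1/L2 = FG/-/- → run F
t=18: L0/L1/L2 = FG/-/- → run F
t=19: L0/L1/L2 = FG/-/- → run F
t=20: L0/L1/L2 = FG/-/- → run F
t=21: L0/L1/L2 = G/F/- → run G
t=22: L0/L1/L2 = G/F/- → run G
t=23: L0/L1/L2 = G/F/- → run G
t=24: L0/L1/L2 = G/F/- → run G
t=25: L0/L1/L2 = -/F/- → run F
t=26: L0/L1/L2 = -/F/- → run F
t=27: (idle)
t=28: (idle)
t=29: (idle)
t=30: (idle)
t=31: (idle)
t=32: (idle)
t=33: (idle)
t=34: (idle)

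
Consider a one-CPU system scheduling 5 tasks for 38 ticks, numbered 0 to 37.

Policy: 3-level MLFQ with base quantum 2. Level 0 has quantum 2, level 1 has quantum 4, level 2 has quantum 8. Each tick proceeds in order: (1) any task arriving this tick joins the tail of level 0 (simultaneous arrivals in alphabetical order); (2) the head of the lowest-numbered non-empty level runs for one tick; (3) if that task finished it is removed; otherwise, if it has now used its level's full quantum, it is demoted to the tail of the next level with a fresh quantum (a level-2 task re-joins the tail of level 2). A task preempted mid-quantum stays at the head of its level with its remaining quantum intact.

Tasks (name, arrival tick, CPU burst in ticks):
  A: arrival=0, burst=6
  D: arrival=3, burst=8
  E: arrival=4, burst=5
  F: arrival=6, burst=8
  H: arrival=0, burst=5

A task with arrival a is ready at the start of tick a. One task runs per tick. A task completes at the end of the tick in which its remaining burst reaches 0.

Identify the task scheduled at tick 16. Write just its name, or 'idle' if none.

running at tick 16 = H

t=0: L0/L1/L2 = AH/-/- → run A
t=1: L0/L1/L2 = AH/-/- → run A
t=2: L0/L1/L2 = H/A/- → run H
t=3: L0/L1/L2 = HD/A/- → run H
t=4: L0/L1/L2 = DE/AH/- → run D
t=5: L0/L1/L2 = DE/AH/- → run D
t=6: L0/L1/L2 = EF/AHD/- → run E
t=7: L0/L1/L2 = EF/AHD/- → run E
t=8: L0/L1/L2 = F/AHDE/- → run F
t=9: L0/L1/L2 = F/AHDE/- → run F
t=10: L0/L1/L2 = -/AHDEF/- → run A
t=11: L0/L1/L2 = -/AHDEF/- → run A
t=12: L0/L1/L2 = -/AHDEF/- → run A
t=13: L0/L1/L2 = -/AHDEF/- → run A
t=14: L0/L1/L2 = -/HDEF/- → run H
t=15: L0/L1/L2 = -/HDEF/- → run H
t=16: L0/L1/L2 = -/HDEF/- → run H
t=17: L0/L1/L2 = -/DEF/- → run D
t=18: L0/L1/L2 = -/DEF/- → run D
t=19: L0/L1/L2 = -/DEF/- → run D
t=20: L0/L1/L2 = -/DEF/- → run D
t=21: L0/L1/L2 = -/EF/D → run E
t=22: L0/L1/L2 = -/EF/D → run E
t=23: L0/L1/L2 = -/EF/D → run E
t=24: L0/L1/L2 = -/F/D → run F
t=25: L0/L1/L2 = -/F/D → run F
t=26: L0/L1/L2 = -/F/D → run F
t=27: L0/L1/L2 = -/F/D → run F
t=28: L0/L1/L2 = -/-/DF → run D
t=29: L0/L1/L2 = -/-/DF → run D
t=30: L0/L1/L2 = -/-/F → run F
t=31: L0/L1/L2 = -/-/F → run F
t=32: (idle)
t=33: (idle)
t=34: (idle)
t=35: (idle)
t=36: (idle)
t=37: (idle)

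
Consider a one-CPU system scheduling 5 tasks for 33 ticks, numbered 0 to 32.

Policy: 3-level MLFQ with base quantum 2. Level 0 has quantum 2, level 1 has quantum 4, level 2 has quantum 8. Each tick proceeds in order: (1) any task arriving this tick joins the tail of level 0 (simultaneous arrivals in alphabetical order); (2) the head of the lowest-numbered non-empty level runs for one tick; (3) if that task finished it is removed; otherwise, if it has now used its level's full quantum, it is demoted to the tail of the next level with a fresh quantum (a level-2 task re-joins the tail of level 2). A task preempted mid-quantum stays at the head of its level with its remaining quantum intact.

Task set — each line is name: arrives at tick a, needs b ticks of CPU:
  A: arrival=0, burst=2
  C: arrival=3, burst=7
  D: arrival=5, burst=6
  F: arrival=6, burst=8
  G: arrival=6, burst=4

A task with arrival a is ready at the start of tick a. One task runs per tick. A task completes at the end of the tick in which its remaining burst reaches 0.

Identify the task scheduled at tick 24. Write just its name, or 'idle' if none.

t=0: L0/L1/L2 = A/-/- → run A
t=1: L0/L1/L2 = A/-/- → run A
t=2: (idle)
t=3: L0/L1/L2 = C/-/- → run C
t=4: L0/L1/L2 = C/-/- → run C
t=5: L0/L1/L2 = D/C/- → run D
t=6: L0/L1/L2 = DFG/C/- → run D
t=7: L0/L1/L2 = FG/CD/- → run F
t=8: L0/L1/L2 = FG/CD/- → run F
t=9: L0/L1/L2 = G/CDF/- → run G
t=10: L0/L1/L2 = G/CDF/- → run G
t=11: L0/L1/L2 = -/CDFG/- → run C
t=12: L0/L1/L2 = -/CDFG/- → run C
t=13: L0/L1/L2 = -/CDFG/- → run C
t=14: L0/L1/L2 = -/CDFG/- → run C
t=15: L0/L1/L2 = -/DFG/C → run D
t=16: L0/L1/L2 = -/DFG/C → run D
t=17: L0/L1/L2 = -/DFG/C → run D
t=18: L0/L1/L2 = -/DFG/C → run D
t=19: L0/L1/L2 = -/FG/C → run F
t=20: L0/L1/L2 = -/FG/C → run F
t=21: L0/L1/L2 = -/FG/C → run F
t=22: L0/L1/L2 = -/FG/C → run F
t=23: L0/L1/L2 = -/G/CF → run G
t=24: L0/L1/L2 = -/G/CF → run G
t=25: L0/L1/L2 = -/-/CF → run C
t=26: L0/L1/L2 = -/-/F → run F
t=27: L0/L1/L2 = -/-/F → run F
t=28: (idle)
t=29: (idle)
t=30: (idle)
t=31: (idle)
t=32: (idle)

running at tick 24 = G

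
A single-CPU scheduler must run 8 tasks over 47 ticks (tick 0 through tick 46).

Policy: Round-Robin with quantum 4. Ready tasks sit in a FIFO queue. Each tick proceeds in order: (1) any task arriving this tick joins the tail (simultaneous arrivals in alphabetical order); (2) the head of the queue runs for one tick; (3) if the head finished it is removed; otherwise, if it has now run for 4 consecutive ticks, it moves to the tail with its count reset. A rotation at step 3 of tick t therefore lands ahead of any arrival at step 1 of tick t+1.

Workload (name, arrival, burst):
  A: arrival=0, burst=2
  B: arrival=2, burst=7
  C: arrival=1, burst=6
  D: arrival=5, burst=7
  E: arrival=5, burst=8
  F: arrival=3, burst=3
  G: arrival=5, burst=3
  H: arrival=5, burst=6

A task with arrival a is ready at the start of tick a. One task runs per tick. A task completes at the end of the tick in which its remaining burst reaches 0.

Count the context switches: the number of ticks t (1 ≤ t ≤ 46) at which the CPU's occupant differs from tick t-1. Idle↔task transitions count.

context switches = 13

t=0: queue=[A] q_used=0 → run A
t=1: queue=[A,C] q_used=1 → run A
t=2: queue=[C,B] q_used=0 → run C
t=3: queue=[C,B,F] q_used=1 → run C
t=4: queue=[C,B,F] q_used=2 → run C
t=5: queue=[C,B,F,D,E,G,H] q_used=3 → run C
t=6: queue=[B,F,D,E,G,H,C] q_used=0 → run B
t=7: queue=[B,F,D,E,G,H,C] q_used=1 → run B
t=8: queue=[B,F,D,E,G,H,C] q_used=2 → run B
t=9: queue=[B,F,D,E,G,H,C] q_used=3 → run B
t=10: queue=[F,D,E,G,H,C,B] q_used=0 → run F
t=11: queue=[F,D,E,G,H,C,B] q_used=1 → run F
t=12: queue=[F,D,E,G,H,C,B] q_used=2 → run F
t=13: queue=[D,E,G,H,C,B] q_used=0 → run D
t=14: queue=[D,E,G,H,C,B] q_used=1 → run D
t=15: queue=[D,E,G,H,C,B] q_used=2 → run D
t=16: queue=[D,E,G,H,C,B] q_used=3 → run D
t=17: queue=[E,G,H,C,B,D] q_used=0 → run E
t=18: queue=[E,G,H,C,B,D] q_used=1 → run E
t=19: queue=[E,G,H,C,B,D] q_used=2 → run E
t=20: queue=[E,G,H,C,B,D] q_used=3 → run E
t=21: queue=[G,H,C,B,D,E] q_used=0 → run G
t=22: queue=[G,H,C,B,D,E] q_used=1 → run G
t=23: queue=[G,H,C,B,D,E] q_used=2 → run G
t=24: queue=[H,C,B,D,E] q_used=0 → run H
t=25: queue=[H,C,B,D,E] q_used=1 → run H
t=26: queue=[H,C,B,D,E] q_used=2 → run H
t=27: queue=[H,C,B,D,E] q_used=3 → run H
t=28: queue=[C,B,D,E,H] q_used=0 → run C
t=29: queue=[C,B,D,E,H] q_used=1 → run C
t=30: queue=[B,D,E,H] q_used=0 → run B
t=31: queue=[B,D,E,H] q_used=1 → run B
t=32: queue=[B,D,E,H] q_used=2 → run B
t=33: queue=[D,E,H] q_used=0 → run D
t=34: queue=[D,E,H] q_used=1 → run D
t=35: queue=[D,E,H] q_used=2 → run D
t=36: queue=[E,H] q_used=0 → run E
t=37: queue=[E,H] q_used=1 → run E
t=38: queue=[E,H] q_used=2 → run E
t=39: queue=[E,H] q_used=3 → run E
t=40: queue=[H] q_used=0 → run H
t=41: queue=[H] q_used=1 → run H
t=42: (idle)
t=43: (idle)
t=44: (idle)
t=45: (idle)
t=46: (idle)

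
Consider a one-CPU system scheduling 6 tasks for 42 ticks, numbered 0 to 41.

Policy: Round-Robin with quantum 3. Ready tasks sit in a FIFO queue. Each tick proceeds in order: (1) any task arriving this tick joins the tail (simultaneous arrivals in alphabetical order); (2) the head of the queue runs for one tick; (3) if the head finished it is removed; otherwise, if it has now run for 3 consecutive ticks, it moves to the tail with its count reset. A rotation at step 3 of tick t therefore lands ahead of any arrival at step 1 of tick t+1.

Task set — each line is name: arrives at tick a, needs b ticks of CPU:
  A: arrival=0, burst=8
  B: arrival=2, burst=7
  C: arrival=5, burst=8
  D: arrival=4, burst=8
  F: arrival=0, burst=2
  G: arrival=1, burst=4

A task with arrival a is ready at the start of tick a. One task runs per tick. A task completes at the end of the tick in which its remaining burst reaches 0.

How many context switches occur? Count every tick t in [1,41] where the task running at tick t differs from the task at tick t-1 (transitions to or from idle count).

context switches = 15

t=0: queue=[A,F] q_used=0 → run A
t=1: queue=[A,F,G] q_used=1 → run A
t=2: queue=[A,F,G,B] q_used=2 → run A
t=3: queue=[F,G,B,A] q_used=0 → run F
t=4: queue=[F,G,B,A,D] q_used=1 → run F
t=5: queue=[G,B,A,D,C] q_used=0 → run G
t=6: queue=[G,B,A,D,C] q_used=1 → run G
t=7: queue=[G,B,A,D,C] q_used=2 → run G
t=8: queue=[B,A,D,C,G] q_used=0 → run B
t=9: queue=[B,A,D,C,G] q_used=1 → run B
t=10: queue=[B,A,D,C,G] q_used=2 → run B
t=11: queue=[A,D,C,G,B] q_used=0 → run A
t=12: queue=[A,D,C,G,B] q_used=1 → run A
t=13: queue=[A,D,C,G,B] q_used=2 → run A
t=14: queue=[D,C,G,B,A] q_used=0 → run D
t=15: queue=[D,C,G,B,A] q_used=1 → run D
t=16: queue=[D,C,G,B,A] q_used=2 → run D
t=17: queue=[C,G,B,A,D] q_used=0 → run C
t=18: queue=[C,G,B,A,D] q_used=1 → run C
t=19: queue=[C,G,B,A,D] q_used=2 → run C
t=20: queue=[G,B,A,D,C] q_used=0 → run G
t=21: queue=[B,A,D,C] q_used=0 → run B
t=22: queue=[B,A,D,C] q_used=1 → run B
t=23: queue=[B,A,D,C] q_used=2 → run B
t=24: queue=[A,D,C,B] q_used=0 → run A
t=25: queue=[A,D,C,B] q_used=1 → run A
t=26: queue=[D,C,B] q_used=0 → run D
t=27: queue=[D,C,B] q_used=1 → run D
t=28: queue=[D,C,B] q_used=2 → run D
t=29: queue=[C,B,D] q_used=0 → run C
t=30: queue=[C,B,D] q_used=1 → run C
t=31: queue=[C,B,D] q_used=2 → run C
t=32: queue=[B,D,C] q_used=0 → run B
t=33: queue=[D,C] q_used=0 → run D
t=34: queue=[D,C] q_used=1 → run D
t=35: queue=[C] q_used=0 → run C
t=36: queue=[C] q_used=1 → run C
t=37: (idle)
t=38: (idle)
t=39: (idle)
t=40: (idle)
t=41: (idle)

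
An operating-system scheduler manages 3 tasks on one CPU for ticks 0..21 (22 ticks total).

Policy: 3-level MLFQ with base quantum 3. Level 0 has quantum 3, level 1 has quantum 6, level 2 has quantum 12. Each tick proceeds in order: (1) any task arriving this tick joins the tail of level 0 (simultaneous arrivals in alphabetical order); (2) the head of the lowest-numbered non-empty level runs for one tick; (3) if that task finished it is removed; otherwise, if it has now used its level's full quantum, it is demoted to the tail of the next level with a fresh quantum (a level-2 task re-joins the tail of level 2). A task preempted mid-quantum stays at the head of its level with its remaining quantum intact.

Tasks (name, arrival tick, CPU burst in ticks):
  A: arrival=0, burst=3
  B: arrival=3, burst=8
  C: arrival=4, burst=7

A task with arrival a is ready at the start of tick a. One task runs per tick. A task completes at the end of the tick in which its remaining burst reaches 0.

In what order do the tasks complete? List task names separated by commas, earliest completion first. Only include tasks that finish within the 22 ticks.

t=0: L0/L1/L2 = A/-/- → run A
t=1: L0/L1/L2 = A/-/- → run A
t=2: L0/L1/L2 = A/-/- → run A
t=3: L0/L1/L2 = B/-/- → run B
t=4: L0/L1/L2 = BC/-/- → run B
t=5: L0/L1/L2 = BC/-/- → run B
t=6: L0/L1/L2 = C/B/- → run C
t=7: L0/L1/L2 = C/B/- → run C
t=8: L0/L1/L2 = C/B/- → run C
t=9: L0/L1/L2 = -/BC/- → run B
t=10: L0/L1/L2 = -/BC/- → run B
t=11: L0/L1/L2 = -/BC/- → run B
t=12: L0/L1/L2 = -/BC/- → run B
t=13: L0/L1/L2 = -/BC/- → run B
t=14: L0/L1/L2 = -/C/- → run C
t=15: L0/L1/L2 = -/C/- → run C
t=16: L0/L1/L2 = -/C/- → run C
t=17: L0/L1/L2 = -/C/- → run C
t=18: (idle)
t=19: (idle)
t=20: (idle)
t=21: (idle)

completion order = A, B, C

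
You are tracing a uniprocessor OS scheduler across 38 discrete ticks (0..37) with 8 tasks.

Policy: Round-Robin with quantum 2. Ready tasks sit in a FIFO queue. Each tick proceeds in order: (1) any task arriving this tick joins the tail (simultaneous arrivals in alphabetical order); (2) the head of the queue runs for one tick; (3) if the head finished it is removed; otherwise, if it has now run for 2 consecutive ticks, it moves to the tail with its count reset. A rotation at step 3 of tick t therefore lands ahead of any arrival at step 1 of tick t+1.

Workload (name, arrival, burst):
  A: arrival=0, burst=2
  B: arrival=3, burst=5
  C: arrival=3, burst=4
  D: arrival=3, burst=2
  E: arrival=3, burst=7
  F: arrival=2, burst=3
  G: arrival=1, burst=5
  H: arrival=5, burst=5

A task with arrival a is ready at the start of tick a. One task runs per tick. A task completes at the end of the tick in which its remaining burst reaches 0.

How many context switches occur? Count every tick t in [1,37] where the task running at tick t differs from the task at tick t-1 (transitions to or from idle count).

t=0: queue=[A] q_used=0 → run A
t=1: queue=[A,G] q_used=1 → run A
t=2: queue=[G,F] q_used=0 → run G
t=3: queue=[G,F,B,C,D,E] q_used=1 → run G
t=4: queue=[F,B,C,D,E,G] q_used=0 → run F
t=5: queue=[F,B,C,D,E,G,H] q_used=1 → run F
t=6: queue=[B,C,D,E,G,H,F] q_used=0 → run B
t=7: queue=[B,C,D,E,G,H,F] q_used=1 → run B
t=8: queue=[C,D,E,G,H,F,B] q_used=0 → run C
t=9: queue=[C,D,E,G,H,F,B] q_used=1 → run C
t=10: queue=[D,E,G,H,F,B,C] q_used=0 → run D
t=11: queue=[D,E,G,H,F,B,C] q_used=1 → run D
t=12: queue=[E,G,H,F,B,C] q_used=0 → run E
t=13: queue=[E,G,H,F,B,C] q_used=1 → run E
t=14: queue=[G,H,F,B,C,E] q_used=0 → run G
t=15: queue=[G,H,F,B,C,E] q_used=1 → run G
t=16: queue=[H,F,B,C,E,G] q_used=0 → run H
t=17: queue=[H,F,B,C,E,G] q_used=1 → run H
t=18: queue=[F,B,C,E,G,H] q_used=0 → run F
t=19: queue=[B,C,E,G,H] q_used=0 → run B
t=20: queue=[B,C,E,G,H] q_used=1 → run B
t=21: queue=[C,E,G,H,B] q_used=0 → run C
t=22: queue=[C,E,G,H,B] q_used=1 → run C
t=23: queue=[E,G,H,B] q_used=0 → run E
t=24: queue=[E,G,H,B] q_used=1 → run E
t=25: queue=[G,H,B,E] q_used=0 → run G
t=26: queue=[H,B,E] q_used=0 → run H
t=27: queue=[H,B,E] q_used=1 → run H
t=28: queue=[B,E,H] q_used=0 → run B
t=29: queue=[E,H] q_used=0 → run E
t=30: queue=[E,H] q_used=1 → run E
t=31: queue=[H,E] q_used=0 → run H
t=32: queue=[E] q_used=0 → run E
t=33: (idle)
t=34: (idle)
t=35: (idle)
t=36: (idle)
t=37: (idle)

context switches = 19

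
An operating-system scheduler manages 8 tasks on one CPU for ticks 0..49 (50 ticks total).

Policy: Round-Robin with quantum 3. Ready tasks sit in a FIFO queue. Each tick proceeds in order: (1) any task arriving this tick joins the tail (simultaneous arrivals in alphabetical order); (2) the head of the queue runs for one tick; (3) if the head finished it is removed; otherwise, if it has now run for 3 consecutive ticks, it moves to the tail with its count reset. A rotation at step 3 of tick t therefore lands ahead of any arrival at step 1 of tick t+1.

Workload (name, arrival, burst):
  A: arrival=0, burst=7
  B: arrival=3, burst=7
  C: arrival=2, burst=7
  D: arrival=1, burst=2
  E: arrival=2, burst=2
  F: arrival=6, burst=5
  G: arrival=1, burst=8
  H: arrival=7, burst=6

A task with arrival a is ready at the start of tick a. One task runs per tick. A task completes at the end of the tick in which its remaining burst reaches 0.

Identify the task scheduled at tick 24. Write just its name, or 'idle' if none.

running at tick 24 = H

t=0: queue=[A] q_used=0 → run A
t=1: queue=[A,D,G] q_used=1 → run A
t=2: queue=[A,D,G,C,E] q_used=2 → run A
t=3: queue=[D,G,C,E,A,B] q_used=0 → run D
t=4: queue=[D,G,C,E,A,B] q_used=1 → run D
t=5: queue=[G,C,E,A,B] q_used=0 → run G
t=6: queue=[G,C,E,A,B,F] q_used=1 → run G
t=7: queue=[G,C,E,A,B,F,H] q_used=2 → run G
t=8: queue=[C,E,A,B,F,H,G] q_used=0 → run C
t=9: queue=[C,E,A,B,F,H,G] q_used=1 → run C
t=10: queue=[C,E,A,B,F,H,G] q_used=2 → run C
t=11: queue=[E,A,B,F,H,G,C] q_used=0 → run E
t=12: queue=[E,A,B,F,H,G,C] q_used=1 → run E
t=13: queue=[A,B,F,H,G,C] q_used=0 → run A
t=14: queue=[A,B,F,H,G,C] q_used=1 → run A
t=15: queue=[A,B,F,H,G,C] q_used=2 → run A
t=16: queue=[B,F,H,G,C,A] q_used=0 → run B
t=17: queue=[B,F,H,G,C,A] q_used=1 → run B
t=18: queue=[B,F,H,G,C,A] q_used=2 → run B
t=19: queue=[F,H,G,C,A,B] q_used=0 → run F
t=20: queue=[F,H,G,C,A,B] q_used=1 → run F
t=21: queue=[F,H,G,C,A,B] q_used=2 → run F
t=22: queue=[H,G,C,A,B,F] q_used=0 → run H
t=23: queue=[H,G,C,A,B,F] q_used=1 → run H
t=24: queue=[H,G,C,A,B,F] q_used=2 → run H
t=25: queue=[G,C,A,B,F,H] q_used=0 → run G
t=26: queue=[G,C,A,B,F,H] q_used=1 → run G
t=27: queue=[G,C,A,B,F,H] q_used=2 → run G
t=28: queue=[C,A,B,F,H,G] q_used=0 → run C
t=29: queue=[C,A,B,F,H,G] q_used=1 → run C
t=30: queue=[C,A,B,F,H,G] q_used=2 → run C
t=31: queue=[A,B,F,H,G,C] q_used=0 → run A
t=32: queue=[B,F,H,G,C] q_used=0 → run B
t=33: queue=[B,F,H,G,C] q_used=1 → run B
t=34: queue=[B,F,H,G,C] q_used=2 → run B
t=35: queue=[F,H,G,C,B] q_used=0 → run F
t=36: queue=[F,H,G,C,B] q_used=1 → run F
t=37: queue=[H,G,C,B] q_used=0 → run H
t=38: queue=[H,G,C,B] q_used=1 → run H
t=39: queue=[H,G,C,B] q_used=2 → run H
t=40: queue=[G,C,B] q_used=0 → run G
t=41: queue=[G,C,B] q_used=1 → run G
t=42: queue=[C,B] q_used=0 → run C
t=43: queue=[B] q_used=0 → run B
t=44: (idle)
t=45: (idle)
t=46: (idle)
t=47: (idle)
t=48: (idle)
t=49: (idle)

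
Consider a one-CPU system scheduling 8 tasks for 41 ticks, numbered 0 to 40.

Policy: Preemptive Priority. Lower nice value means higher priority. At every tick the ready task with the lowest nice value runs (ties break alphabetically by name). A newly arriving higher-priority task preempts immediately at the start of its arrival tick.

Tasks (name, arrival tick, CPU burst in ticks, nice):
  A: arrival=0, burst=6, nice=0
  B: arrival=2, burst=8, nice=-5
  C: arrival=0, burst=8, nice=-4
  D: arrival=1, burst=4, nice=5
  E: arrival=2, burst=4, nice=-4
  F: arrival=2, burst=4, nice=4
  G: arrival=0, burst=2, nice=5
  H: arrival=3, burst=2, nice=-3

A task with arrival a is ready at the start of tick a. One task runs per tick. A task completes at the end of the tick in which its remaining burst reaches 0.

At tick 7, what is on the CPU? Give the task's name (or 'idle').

running at tick 7 = B

t=0: ready={A,C,G} → run C
t=1: ready={A,C,D,G} → run C
t=2: ready={A,B,C,D,E,F,G} → run B
t=3: ready={A,B,C,D,E,F,G,H} → run B
t=4: ready={A,B,C,D,E,F,G,H} → run B
t=5: ready={A,B,C,D,E,F,G,H} → run B
t=6: ready={A,B,C,D,E,F,G,H} → run B
t=7: ready={A,B,C,D,E,F,G,H} → run B
t=8: ready={A,B,C,D,E,F,G,H} → run B
t=9: ready={A,B,C,D,E,F,G,H} → run B
t=10: ready={A,C,D,E,F,G,H} → run C
t=11: ready={A,C,D,E,F,G,H} → run C
t=12: ready={A,C,D,E,F,G,H} → run C
t=13: ready={A,C,D,E,F,G,H} → run C
t=14: ready={A,C,D,E,F,G,H} → run C
t=15: ready={A,C,D,E,F,G,H} → run C
t=16: ready={A,D,E,F,G,H} → run E
t=17: ready={A,D,E,F,G,H} → run E
t=18: ready={A,D,E,F,G,H} → run E
t=19: ready={A,D,E,F,G,H} → run E
t=20: ready={A,D,F,G,H} → run H
t=21: ready={A,D,F,G,H} → run H
t=22: ready={A,D,F,G} → run A
t=23: ready={A,D,F,G} → run A
t=24: ready={A,D,F,G} → run A
t=25: ready={A,D,F,G} → run A
t=26: ready={A,D,F,G} → run A
t=27: ready={A,D,F,G} → run A
t=28: ready={D,F,G} → run F
t=29: ready={D,F,G} → run F
t=30: ready={D,F,G} → run F
t=31: ready={D,F,G} → run F
t=32: ready={D,G} → run D
t=33: ready={D,G} → run D
t=34: ready={D,G} → run D
t=35: ready={D,G} → run D
t=36: ready={G} → run G
t=37: ready={G} → run G
t=38: (idle)
t=39: (idle)
t=40: (idle)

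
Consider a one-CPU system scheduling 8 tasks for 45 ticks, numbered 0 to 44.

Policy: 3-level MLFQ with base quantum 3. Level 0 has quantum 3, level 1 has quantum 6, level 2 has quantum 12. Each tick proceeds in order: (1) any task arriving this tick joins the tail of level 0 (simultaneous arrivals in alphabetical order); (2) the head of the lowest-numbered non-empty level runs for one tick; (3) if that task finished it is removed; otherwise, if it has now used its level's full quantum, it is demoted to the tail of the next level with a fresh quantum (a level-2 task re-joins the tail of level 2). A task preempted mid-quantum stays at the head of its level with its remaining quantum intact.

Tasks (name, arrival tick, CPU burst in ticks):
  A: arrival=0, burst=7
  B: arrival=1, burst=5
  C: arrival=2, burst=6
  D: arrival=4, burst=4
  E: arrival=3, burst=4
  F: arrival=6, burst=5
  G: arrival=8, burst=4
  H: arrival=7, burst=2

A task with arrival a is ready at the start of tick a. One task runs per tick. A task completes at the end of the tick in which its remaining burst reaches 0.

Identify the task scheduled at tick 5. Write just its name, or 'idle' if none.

running at tick 5 = B

t=0: L0/L1/L2 = A/-/- → run A
t=1: L0/L1/L2 = AB/-/- → run A
t=2: L0/L1/L2 = ABC/-/- → run A
t=3: L0/L1/L2 = BCE/A/- → run B
t=4: L0/L1/L2 = BCED/A/- → run B
t=5: L0/L1/L2 = BCED/A/- → run B
t=6: L0/L1/L2 = CEDF/AB/- → run C
t=7: L0/L1/L2 = CEDFH/AB/- → run C
t=8: L0/L1/L2 = CEDFHG/AB/- → run C
t=9: L0/L1/L2 = EDFHG/ABC/- → run E
t=10: L0/L1/L2 = EDFHG/ABC/- → run E
t=11: L0/L1/L2 = EDFHG/ABC/- → run E
t=12: L0/L1/L2 = DFHG/ABCE/- → run D
t=13: L0/L1/L2 = DFHG/ABCE/- → run D
t=14: L0/L1/L2 = DFHG/ABCE/- → run D
t=15: L0/L1/L2 = FHG/ABCED/- → run F
t=16: L0/L1/L2 = FHG/ABCED/- → run F
t=17: L0/L1/L2 = FHG/ABCED/- → run F
t=18: L0/L1/L2 = HG/ABCEDF/- → run H
t=19: L0/L1/L2 = HG/ABCEDF/- → run H
t=20: L0/L1/L2 = G/ABCEDF/- → run G
t=21: L0/L1/L2 = G/ABCEDF/- → run G
t=22: L0/L1/L2 = G/ABCEDF/- → run G
t=23: L0/L1/L2 = -/ABCEDFG/- → run A
t=24: L0/L1/L2 = -/ABCEDFG/- → run A
t=25: L0/L1/L2 = -/ABCEDFG/- → run A
t=26: L0/L1/L2 = -/ABCEDFG/- → run A
t=27: L0/L1/L2 = -/BCEDFG/- → run B
t=28: L0/L1/L2 = -/BCEDFG/- → run B
t=29: L0/L1/L2 = -/CEDFG/- → run C
t=30: L0/L1/L2 = -/CEDFG/- → run C
t=31: L0/L1/L2 = -/CEDFG/- → run C
t=32: L0/L1/L2 = -/EDFG/- → run E
t=33: L0/L1/L2 = -/DFG/- → run D
t=34: L0/L1/L2 = -/FG/- → run F
t=35: L0/L1/L2 = -/FG/- → run F
t=36: L0/L1/L2 = -/G/- → run G
t=37: (idle)
t=38: (idle)
t=39: (idle)
t=40: (idle)
t=41: (idle)
t=42: (idle)
t=43: (idle)
t=44: (idle)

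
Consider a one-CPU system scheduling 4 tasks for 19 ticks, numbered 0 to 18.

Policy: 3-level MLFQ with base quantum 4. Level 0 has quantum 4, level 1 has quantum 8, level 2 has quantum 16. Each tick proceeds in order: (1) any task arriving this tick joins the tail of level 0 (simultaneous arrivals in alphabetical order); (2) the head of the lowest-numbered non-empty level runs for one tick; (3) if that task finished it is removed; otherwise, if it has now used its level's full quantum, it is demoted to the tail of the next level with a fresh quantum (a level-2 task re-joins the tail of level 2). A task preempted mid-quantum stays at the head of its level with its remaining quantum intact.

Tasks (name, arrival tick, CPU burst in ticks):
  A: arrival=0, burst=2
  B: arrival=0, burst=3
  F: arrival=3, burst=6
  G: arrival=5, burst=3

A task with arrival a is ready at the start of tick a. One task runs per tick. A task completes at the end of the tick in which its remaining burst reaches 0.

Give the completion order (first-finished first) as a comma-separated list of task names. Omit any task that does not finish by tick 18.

completion order = A, B, G, F

t=0: L0/L1/L2 = AB/-/- → run A
t=1: L0/L1/L2 = AB/-/- → run A
t=2: L0/L1/L2 = B/-/- → run B
t=3: L0/L1/L2 = BF/-/- → run B
t=4: L0/L1/L2 = BF/-/- → run B
t=5: L0/L1/L2 = FG/-/- → run F
t=6: L0/L1/L2 = FG/-/- → run F
t=7: L0/L1/L2 = FG/-/- → run F
t=8: L0/L1/L2 = FG/-/- → run F
t=9: L0/L1/L2 = G/F/- → run G
t=10: L0/L1/L2 = G/F/- → run G
t=11: L0/L1/L2 = G/F/- → run G
t=12: L0/L1/L2 = -/F/- → run F
t=13: L0/L1/L2 = -/F/- → run F
t=14: (idle)
t=15: (idle)
t=16: (idle)
t=17: (idle)
t=18: (idle)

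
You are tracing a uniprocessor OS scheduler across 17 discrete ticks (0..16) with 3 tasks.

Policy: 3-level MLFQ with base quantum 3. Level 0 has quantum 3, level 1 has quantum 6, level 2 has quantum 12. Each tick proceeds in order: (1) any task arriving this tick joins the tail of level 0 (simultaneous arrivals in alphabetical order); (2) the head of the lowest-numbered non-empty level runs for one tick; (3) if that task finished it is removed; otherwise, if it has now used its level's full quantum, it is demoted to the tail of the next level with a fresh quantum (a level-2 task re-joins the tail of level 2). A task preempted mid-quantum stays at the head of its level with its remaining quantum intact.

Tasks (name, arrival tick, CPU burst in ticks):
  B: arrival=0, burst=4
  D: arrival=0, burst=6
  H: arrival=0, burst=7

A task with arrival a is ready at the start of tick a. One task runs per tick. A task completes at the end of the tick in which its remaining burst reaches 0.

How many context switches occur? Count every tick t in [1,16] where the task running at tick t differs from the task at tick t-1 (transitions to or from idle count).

context switches = 5

t=0: L0/L1/L2 = BDH/-/- → run B
t=1: L0/L1/L2 = BDH/-/- → run B
t=2: L0/L1/L2 = BDH/-/- → run B
t=3: L0/L1/L2 = DH/B/- → run D
t=4: L0/L1/L2 = DH/B/- → run D
t=5: L0/L1/L2 = DH/B/- → run D
t=6: L0/L1/L2 = H/BD/- → run H
t=7: L0/L1/L2 = H/BD/- → run H
t=8: L0/L1/L2 = H/BD/- → run H
t=9: L0/L1/L2 = -/BDH/- → run B
t=10: L0/L1/L2 = -/DH/- → run D
t=11: L0/L1/L2 = -/DH/- → run D
t=12: L0/L1/L2 = -/DH/- → run D
t=13: L0/L1/L2 = -/H/- → run H
t=14: L0/L1/L2 = -/H/- → run H
t=15: L0/L1/L2 = -/H/- → run H
t=16: L0/L1/L2 = -/H/- → run H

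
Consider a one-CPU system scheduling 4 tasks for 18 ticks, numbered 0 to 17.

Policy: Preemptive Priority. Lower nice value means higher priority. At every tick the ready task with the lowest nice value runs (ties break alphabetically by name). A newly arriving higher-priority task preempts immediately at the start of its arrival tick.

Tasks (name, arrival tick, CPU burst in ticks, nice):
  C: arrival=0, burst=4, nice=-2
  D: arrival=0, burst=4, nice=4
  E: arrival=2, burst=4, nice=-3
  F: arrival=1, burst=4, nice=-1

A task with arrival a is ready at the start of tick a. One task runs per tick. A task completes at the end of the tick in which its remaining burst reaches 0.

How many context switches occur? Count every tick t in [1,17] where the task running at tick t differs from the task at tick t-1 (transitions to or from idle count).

context switches = 5

t=0: ready={C,D} → run C
t=1: ready={C,D,F} → run C
t=2: ready={C,D,E,F} → run E
t=3: ready={C,D,E,F} → run E
t=4: ready={C,D,E,F} → run E
t=5: ready={C,D,E,F} → run E
t=6: ready={C,D,F} → run C
t=7: ready={C,D,F} → run C
t=8: ready={D,F} → run F
t=9: ready={D,F} → run F
t=10: ready={D,F} → run F
t=11: ready={D,F} → run F
t=12: ready={D} → run D
t=13: ready={D} → run D
t=14: ready={D} → run D
t=15: ready={D} → run D
t=16: (idle)
t=17: (idle)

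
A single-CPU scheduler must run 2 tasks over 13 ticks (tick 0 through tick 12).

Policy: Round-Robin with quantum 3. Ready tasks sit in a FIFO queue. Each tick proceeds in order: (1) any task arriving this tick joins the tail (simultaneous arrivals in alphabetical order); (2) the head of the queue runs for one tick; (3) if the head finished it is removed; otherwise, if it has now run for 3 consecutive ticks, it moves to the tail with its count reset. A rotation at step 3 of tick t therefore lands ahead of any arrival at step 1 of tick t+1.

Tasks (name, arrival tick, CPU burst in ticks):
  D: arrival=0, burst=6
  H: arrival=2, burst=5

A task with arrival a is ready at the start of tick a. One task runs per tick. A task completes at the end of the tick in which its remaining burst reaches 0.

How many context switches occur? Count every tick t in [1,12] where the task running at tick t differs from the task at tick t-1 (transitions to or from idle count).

context switches = 4

t=0: queue=[D] q_used=0 → run D
t=1: queue=[D] q_used=1 → run D
t=2: queue=[D,H] q_used=2 → run D
t=3: queue=[H,D] q_used=0 → run H
t=4: queue=[H,D] q_used=1 → run H
t=5: queue=[H,D] q_used=2 → run H
t=6: queue=[D,H] q_used=0 → run D
t=7: queue=[D,H] q_used=1 → run D
t=8: queue=[D,H] q_used=2 → run D
t=9: queue=[H] q_used=0 → run H
t=10: queue=[H] q_used=1 → run H
t=11: (idle)
t=12: (idle)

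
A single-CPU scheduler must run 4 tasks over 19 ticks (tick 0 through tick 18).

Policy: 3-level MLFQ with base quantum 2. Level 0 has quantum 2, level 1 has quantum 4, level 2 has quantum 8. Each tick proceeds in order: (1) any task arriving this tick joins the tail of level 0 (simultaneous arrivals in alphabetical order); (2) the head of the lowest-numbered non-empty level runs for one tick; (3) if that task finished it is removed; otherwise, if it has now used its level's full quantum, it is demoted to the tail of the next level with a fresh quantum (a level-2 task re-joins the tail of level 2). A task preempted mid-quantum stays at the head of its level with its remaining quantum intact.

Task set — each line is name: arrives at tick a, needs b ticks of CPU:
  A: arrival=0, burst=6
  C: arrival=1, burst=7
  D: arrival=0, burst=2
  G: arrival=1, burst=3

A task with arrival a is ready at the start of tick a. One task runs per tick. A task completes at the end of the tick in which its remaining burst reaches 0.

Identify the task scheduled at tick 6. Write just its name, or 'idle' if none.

running at tick 6 = G

t=0: L0/L1/L2 = AD/-/- → run A
t=1: L0/L1/L2 = ADCG/-/- → run A
t=2: L0/L1/L2 = DCG/A/- → run D
t=3: L0/L1/L2 = DCG/A/- → run D
t=4: L0/L1/L2 = CG/A/- → run C
t=5: L0/L1/L2 = CG/A/- → run C
t=6: L0/L1/L2 = G/AC/- → run G
t=7: L0/L1/L2 = G/AC/- → run G
t=8: L0/L1/L2 = -/ACG/- → run A
t=9: L0/L1/L2 = -/ACG/- → run A
t=10: L0/L1/L2 = -/ACG/- → run A
t=11: L0/L1/L2 = -/ACG/- → run A
t=12: L0/L1/L2 = -/CG/- → run C
t=13: L0/L1/L2 = -/CG/- → run C
t=14: L0/L1/L2 = -/CG/- → run C
t=15: L0/L1/L2 = -/CG/- → run C
t=16: L0/L1/L2 = -/G/C → run G
t=17: L0/L1/L2 = -/-/C → run C
t=18: (idle)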